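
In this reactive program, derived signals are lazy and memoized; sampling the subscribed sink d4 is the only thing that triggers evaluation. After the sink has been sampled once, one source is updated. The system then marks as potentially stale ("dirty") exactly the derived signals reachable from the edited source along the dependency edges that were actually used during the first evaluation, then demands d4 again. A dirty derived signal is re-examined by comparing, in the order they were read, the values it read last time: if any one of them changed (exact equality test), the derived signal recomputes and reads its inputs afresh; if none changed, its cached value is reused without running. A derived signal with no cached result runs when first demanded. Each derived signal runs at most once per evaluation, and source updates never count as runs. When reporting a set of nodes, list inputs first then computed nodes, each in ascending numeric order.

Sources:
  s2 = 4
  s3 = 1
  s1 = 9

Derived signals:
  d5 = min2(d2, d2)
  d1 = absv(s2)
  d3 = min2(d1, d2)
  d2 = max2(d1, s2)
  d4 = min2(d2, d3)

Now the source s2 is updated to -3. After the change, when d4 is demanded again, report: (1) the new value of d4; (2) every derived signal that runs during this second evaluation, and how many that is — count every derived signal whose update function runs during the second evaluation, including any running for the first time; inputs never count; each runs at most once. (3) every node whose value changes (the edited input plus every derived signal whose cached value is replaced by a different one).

Demanding d4 again yields 3.
4 derived signals run: d1, d2, d3, d4.
The nodes whose values change: s2, d1, d2, d3, d4.

First demand of the output computes:
  d1 = absv(4) = 4
  d2 = max2(4, 4) = 4
  d3 = min2(4, 4) = 4
  d4 = min2(4, 4) = 4

After the edit, cleaning proceeds:
  d1: a read changed (s2 4->-3) — executes, giving 3.
  d2: a read changed (d1 4->3; s2 4->-3) — executes, giving 3.
  d3: a read changed (d1 4->3; d2 4->3) — executes, giving 3.
  d4: a read changed (d2 4->3; d3 4->3) — executes, giving 3.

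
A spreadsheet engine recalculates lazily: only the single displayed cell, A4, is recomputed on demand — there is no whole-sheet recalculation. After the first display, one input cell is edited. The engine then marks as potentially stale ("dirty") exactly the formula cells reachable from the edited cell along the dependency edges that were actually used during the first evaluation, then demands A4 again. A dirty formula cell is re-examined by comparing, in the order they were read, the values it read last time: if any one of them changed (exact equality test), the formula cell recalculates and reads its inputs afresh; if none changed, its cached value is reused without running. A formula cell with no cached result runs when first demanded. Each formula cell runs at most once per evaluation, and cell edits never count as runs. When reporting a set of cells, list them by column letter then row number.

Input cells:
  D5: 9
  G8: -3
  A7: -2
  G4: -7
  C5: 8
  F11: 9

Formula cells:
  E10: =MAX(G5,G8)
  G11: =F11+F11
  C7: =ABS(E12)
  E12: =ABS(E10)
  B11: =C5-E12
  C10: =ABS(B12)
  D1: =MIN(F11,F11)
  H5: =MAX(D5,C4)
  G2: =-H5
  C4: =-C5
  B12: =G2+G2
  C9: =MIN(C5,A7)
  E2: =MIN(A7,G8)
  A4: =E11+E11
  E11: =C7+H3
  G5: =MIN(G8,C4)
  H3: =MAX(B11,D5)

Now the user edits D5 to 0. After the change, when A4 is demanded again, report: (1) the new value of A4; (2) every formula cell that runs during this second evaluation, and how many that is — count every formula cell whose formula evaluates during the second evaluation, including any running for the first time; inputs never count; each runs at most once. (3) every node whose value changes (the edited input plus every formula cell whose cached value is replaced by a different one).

First evaluation (everything demanded from the output):
  C4 = -(8) = -8
  G5 = MIN(-3, -8) = -8
  E10 = MAX(-8, -3) = -3
  E12 = ABS(-3) = 3
  B11 = 8 - 3 = 5
  C7 = ABS(3) = 3
  H3 = MAX(5, 9) = 9
  E11 = 3 + 9 = 12
  A4 = 12 + 12 = 24

Propagation after the edit:
  H3: runs — D5 9->0; result 5.
  E11: runs — H3 9->5; result 8.
  A4: runs — E11 12->8; E11 12->8; result 16.

New value of A4: 16.
Formula cells that run: A4, E11, H3 — 3 in total.
Values that change: A4, D5, E11, H3.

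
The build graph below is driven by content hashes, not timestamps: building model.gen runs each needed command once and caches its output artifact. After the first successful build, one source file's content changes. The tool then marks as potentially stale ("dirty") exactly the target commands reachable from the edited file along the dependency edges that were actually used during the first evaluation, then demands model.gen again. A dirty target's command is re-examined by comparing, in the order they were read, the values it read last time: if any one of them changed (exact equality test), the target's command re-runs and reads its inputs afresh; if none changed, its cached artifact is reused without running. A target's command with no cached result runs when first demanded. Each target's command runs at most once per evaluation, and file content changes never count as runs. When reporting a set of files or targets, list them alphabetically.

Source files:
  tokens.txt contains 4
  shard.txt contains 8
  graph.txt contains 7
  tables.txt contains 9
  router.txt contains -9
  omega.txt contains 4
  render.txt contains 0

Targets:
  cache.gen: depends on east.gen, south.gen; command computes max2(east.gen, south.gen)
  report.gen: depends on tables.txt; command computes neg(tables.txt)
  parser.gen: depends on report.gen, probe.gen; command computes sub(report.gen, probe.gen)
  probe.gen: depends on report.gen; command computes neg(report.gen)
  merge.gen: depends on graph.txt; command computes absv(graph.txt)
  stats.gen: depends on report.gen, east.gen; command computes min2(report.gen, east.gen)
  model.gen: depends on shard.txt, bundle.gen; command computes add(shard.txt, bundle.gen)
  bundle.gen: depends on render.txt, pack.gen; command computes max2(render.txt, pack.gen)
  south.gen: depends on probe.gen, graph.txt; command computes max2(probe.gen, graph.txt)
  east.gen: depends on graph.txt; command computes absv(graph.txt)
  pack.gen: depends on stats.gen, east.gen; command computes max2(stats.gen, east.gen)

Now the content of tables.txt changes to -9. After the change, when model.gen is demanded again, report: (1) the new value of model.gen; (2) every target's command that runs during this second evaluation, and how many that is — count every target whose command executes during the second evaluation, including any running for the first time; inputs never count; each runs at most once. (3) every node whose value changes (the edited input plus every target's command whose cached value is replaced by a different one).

model.gen now evaluates to 15.
Run set: pack.gen, report.gen, stats.gen (3 run).
Changed values: report.gen, stats.gen, tables.txt.
The important point: pack.gen recomputes to an identical value, and the output ends up unchanged.

Initial pass — values computed on the first demand:
  east.gen = absv(7) = 7
  report.gen = neg(9) = -9
  stats.gen = min2(-9, 7) = -9
  pack.gen = max2(-9, 7) = 7
  bundle.gen = max2(0, 7) = 7
  model.gen = add(8, 7) = 15

Second demand — change propagation:
  report.gen: re-runs because tables.txt 9->-9; new result 9.
  stats.gen: re-runs because report.gen -9->9; new result 7.
  pack.gen: re-runs because stats.gen -9->7; new result 7 (unchanged).
  bundle.gen: re-examined; everything it read last time is the same (render.txt unchanged, pack.gen unchanged) — cache 7 kept, no run.
  model.gen: re-examined; everything it read last time is the same (shard.txt unchanged, bundle.gen unchanged) — cache 15 kept, no run.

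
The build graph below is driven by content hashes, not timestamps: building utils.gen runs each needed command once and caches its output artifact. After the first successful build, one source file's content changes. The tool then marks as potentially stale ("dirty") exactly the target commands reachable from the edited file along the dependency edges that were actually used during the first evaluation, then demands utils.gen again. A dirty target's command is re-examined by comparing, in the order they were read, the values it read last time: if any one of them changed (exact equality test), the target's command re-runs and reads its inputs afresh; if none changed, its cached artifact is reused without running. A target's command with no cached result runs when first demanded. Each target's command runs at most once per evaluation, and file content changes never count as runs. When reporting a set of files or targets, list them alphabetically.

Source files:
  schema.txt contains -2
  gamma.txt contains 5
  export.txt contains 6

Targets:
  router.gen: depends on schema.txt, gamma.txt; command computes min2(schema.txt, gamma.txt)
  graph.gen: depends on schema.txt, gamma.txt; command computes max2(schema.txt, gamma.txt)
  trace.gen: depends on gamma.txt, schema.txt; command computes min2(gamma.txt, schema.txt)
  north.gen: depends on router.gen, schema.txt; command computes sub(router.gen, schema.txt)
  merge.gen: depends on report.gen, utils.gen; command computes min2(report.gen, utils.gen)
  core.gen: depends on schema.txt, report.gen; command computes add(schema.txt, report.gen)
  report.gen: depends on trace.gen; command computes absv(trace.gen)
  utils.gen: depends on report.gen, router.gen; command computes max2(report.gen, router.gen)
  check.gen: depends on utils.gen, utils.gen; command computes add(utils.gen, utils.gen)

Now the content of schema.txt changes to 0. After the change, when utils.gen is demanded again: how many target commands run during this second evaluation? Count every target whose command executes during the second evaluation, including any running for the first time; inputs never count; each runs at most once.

Initial pass — values computed on the first demand:
  router.gen = min2(-2, 5) = -2
  trace.gen = min2(5, -2) = -2
  report.gen = absv(-2) = 2
  utils.gen = max2(2, -2) = 2

Second demand — change propagation:
  router.gen: re-runs because schema.txt -2->0; new result 0.
  trace.gen: re-runs because schema.txt -2->0; new result 0.
  report.gen: re-runs because trace.gen -2->0; new result 0.
  utils.gen: re-runs because report.gen 2->0; router.gen -2->0; new result 0.

Run set: report.gen, router.gen, trace.gen, utils.gen (4 run).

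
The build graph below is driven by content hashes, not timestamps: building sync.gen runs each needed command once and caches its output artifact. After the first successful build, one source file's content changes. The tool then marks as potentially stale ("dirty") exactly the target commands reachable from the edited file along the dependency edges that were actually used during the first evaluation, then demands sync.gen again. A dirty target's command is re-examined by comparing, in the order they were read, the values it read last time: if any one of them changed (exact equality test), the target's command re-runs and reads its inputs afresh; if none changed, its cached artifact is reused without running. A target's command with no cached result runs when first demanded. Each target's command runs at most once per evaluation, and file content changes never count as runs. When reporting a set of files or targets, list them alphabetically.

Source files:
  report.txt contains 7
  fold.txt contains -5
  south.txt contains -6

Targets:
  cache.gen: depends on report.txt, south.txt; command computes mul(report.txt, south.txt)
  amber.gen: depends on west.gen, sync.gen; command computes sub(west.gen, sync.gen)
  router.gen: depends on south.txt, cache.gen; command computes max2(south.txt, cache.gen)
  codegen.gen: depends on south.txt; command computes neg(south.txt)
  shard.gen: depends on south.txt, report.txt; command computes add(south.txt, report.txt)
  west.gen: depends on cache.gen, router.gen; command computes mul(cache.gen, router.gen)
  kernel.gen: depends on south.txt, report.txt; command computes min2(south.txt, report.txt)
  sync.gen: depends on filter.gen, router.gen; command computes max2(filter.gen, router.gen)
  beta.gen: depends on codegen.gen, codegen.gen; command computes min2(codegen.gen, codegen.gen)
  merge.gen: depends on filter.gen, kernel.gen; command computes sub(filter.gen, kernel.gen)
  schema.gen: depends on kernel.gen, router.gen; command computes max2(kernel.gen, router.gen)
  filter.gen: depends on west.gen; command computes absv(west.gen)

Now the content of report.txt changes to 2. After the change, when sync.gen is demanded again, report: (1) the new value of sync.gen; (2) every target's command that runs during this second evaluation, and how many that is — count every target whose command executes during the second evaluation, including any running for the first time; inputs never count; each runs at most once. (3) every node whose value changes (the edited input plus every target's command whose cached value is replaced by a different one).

Initial pass — values computed on the first demand:
  cache.gen = mul(7, -6) = -42
  router.gen = max2(-6, -42) = -6
  west.gen = mul(-42, -6) = 252
  filter.gen = absv(252) = 252
  sync.gen = max2(252, -6) = 252

Second demand — change propagation:
  cache.gen: re-runs because report.txt 7->2; new result -12.
  router.gen: re-runs because cache.gen -42->-12; new result -6 (unchanged).
  west.gen: re-runs because cache.gen -42->-12; new result 72.
  filter.gen: re-runs because west.gen 252->72; new result 72.
  sync.gen: re-runs because filter.gen 252->72; new result 72.

sync.gen now evaluates to 72.
Run set: cache.gen, filter.gen, router.gen, sync.gen, west.gen (5 run).
Changed values: cache.gen, filter.gen, report.txt, sync.gen, west.gen.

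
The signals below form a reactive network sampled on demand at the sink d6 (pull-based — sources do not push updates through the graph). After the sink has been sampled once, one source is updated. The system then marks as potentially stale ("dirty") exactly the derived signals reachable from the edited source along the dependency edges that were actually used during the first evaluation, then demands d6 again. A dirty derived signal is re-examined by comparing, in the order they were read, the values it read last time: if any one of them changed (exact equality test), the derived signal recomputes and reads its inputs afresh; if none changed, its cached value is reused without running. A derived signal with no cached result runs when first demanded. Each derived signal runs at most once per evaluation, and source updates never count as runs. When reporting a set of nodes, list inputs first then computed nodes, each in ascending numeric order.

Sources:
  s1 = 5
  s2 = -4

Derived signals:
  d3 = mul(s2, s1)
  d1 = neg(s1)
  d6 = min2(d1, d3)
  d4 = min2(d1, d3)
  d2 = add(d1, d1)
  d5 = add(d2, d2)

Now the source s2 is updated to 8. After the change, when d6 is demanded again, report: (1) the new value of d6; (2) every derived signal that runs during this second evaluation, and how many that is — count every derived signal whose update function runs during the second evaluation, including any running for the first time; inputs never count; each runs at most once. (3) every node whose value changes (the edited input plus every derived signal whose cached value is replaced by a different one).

d6 now evaluates to -5.
Run set: d3, d6 (2 run).
Changed values: s2, d3, d6.

Initial pass — values computed on the first demand:
  d1 = neg(5) = -5
  d3 = mul(-4, 5) = -20
  d6 = min2(-5, -20) = -20

Second demand — change propagation:
  d3: re-runs because s2 -4->8; new result 40.
  d6: re-runs because d3 -20->40; new result -5.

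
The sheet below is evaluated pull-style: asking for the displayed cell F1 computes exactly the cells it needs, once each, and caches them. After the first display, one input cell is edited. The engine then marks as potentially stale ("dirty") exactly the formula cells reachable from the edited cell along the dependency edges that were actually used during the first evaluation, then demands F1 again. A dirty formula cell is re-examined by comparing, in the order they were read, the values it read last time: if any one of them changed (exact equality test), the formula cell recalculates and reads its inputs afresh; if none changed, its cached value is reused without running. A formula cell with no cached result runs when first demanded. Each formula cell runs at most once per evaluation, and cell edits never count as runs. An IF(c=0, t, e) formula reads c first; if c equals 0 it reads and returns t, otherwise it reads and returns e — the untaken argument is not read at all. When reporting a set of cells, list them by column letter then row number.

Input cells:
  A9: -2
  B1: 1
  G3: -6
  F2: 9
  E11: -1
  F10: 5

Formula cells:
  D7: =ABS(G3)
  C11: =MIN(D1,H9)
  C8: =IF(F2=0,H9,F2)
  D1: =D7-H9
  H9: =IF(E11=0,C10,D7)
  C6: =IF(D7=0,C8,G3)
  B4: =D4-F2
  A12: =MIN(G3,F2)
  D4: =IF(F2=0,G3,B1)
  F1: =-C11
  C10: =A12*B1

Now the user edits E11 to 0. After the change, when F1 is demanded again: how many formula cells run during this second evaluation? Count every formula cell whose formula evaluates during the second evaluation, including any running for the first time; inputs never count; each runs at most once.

6 formula cells run: A12, C10, C11, D1, F1, H9.
Note the branch switch — A12, C10 had no cache and run now for the first time.

First demand of the output computes:
  D7 = ABS(-6) = 6
  H9 = IF(E11=0: E11=-1 -> else branch D7) = 6
  D1 = 6 - 6 = 0
  C11 = MIN(0, 6) = 0
  F1 = -(0) = 0

After the edit, cleaning proceeds:
  A12: had never run; runs now, result -6.
  C10: had never run; runs now, result -6.
  H9: a read changed (E11 -1->0) — executes, giving -6.
  D1: a read changed (H9 6->-6) — executes, giving 12.
  C11: a read changed (D1 0->12; H9 6->-6) — executes, giving -6.
  F1: a read changed (C11 0->-6) — executes, giving 6.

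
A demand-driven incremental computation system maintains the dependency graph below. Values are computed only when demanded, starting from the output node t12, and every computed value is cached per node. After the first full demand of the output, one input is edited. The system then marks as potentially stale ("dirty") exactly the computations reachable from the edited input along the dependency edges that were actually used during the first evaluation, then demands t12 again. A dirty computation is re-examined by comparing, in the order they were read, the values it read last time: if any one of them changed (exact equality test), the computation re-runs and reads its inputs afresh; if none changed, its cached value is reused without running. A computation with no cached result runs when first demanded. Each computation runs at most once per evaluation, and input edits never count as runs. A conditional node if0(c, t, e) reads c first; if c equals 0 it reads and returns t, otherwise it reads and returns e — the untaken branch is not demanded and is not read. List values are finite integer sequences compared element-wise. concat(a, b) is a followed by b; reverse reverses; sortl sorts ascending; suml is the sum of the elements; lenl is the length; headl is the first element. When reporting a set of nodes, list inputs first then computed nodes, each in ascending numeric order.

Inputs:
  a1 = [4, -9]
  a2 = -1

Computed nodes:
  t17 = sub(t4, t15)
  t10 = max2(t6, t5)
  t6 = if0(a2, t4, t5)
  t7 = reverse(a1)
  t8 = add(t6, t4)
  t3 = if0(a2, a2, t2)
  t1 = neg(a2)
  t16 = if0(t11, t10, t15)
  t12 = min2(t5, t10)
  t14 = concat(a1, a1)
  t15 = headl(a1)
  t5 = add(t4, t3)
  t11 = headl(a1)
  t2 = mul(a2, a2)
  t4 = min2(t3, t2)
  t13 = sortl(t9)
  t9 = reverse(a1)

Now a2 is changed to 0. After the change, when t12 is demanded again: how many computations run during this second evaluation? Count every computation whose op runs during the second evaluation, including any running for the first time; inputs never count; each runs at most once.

First evaluation (everything demanded from the output):
  t2 = mul(-1, -1) = 1
  t3 = if0(a2=-1 -> else branch t2) = 1
  t4 = min2(1, 1) = 1
  t5 = add(1, 1) = 2
  t6 = if0(a2=-1 -> else branch t5) = 2
  t10 = max2(2, 2) = 2
  t12 = min2(2, 2) = 2

Propagation after the edit:
  t2: runs — a2 -1->0; a2 -1->0; result 0.
  t3: runs — a2 -1->0; t2 1->0; result 0.
  t4: runs — t3 1->0; t2 1->0; result 0.
  t5: runs — t4 1->0; t3 1->0; result 0.
  t6: runs — a2 -1->0; t5 2->0; result 0.
  t10: runs — t6 2->0; t5 2->0; result 0.
  t12: runs — t5 2->0; t10 2->0; result 0.

Computations that run: t2, t3, t4, t5, t6, t10, t12 — 7 in total.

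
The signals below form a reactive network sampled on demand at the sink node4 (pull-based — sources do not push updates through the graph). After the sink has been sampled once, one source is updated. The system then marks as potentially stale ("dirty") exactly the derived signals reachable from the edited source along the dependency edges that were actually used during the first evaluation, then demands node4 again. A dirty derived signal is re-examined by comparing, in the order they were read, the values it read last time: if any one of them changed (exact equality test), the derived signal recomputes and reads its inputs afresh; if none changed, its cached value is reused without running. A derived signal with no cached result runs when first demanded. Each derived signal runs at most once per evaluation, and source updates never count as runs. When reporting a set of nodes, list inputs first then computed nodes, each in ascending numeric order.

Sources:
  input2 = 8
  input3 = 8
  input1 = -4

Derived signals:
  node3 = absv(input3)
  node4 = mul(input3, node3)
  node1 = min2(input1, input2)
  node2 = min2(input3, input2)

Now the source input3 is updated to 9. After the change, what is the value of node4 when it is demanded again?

node4 now evaluates to 81.

Initial pass — values computed on the first demand:
  node3 = absv(8) = 8
  node4 = mul(8, 8) = 64

Second demand — change propagation:
  node3: re-runs because input3 8->9; new result 9.
  node4: re-runs because input3 8->9; node3 8->9; new result 81.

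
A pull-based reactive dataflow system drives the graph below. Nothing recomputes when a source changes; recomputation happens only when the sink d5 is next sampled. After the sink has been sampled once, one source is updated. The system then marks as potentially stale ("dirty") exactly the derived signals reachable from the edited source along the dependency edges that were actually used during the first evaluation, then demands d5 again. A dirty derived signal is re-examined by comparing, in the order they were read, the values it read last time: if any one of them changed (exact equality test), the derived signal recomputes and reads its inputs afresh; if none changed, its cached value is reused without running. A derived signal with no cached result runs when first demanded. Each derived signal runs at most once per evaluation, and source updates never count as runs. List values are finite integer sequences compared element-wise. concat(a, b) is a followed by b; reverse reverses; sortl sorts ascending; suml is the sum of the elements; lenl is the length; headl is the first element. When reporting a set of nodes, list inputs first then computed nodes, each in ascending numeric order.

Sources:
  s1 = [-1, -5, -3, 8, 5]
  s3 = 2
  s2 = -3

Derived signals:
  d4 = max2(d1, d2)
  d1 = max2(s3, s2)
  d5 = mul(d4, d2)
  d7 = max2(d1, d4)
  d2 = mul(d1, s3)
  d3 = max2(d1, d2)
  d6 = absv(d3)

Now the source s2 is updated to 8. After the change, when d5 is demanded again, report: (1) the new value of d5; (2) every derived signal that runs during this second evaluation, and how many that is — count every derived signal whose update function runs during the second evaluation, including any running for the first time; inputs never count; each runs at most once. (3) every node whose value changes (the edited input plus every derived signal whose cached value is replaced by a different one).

New value of d5: 256.
Derived signals that run: d1, d2, d4, d5 — 4 in total.
Values that change: s2, d1, d2, d4, d5.

First evaluation (everything demanded from the output):
  d1 = max2(2, -3) = 2
  d2 = mul(2, 2) = 4
  d4 = max2(2, 4) = 4
  d5 = mul(4, 4) = 16

Propagation after the edit:
  d1: runs — s2 -3->8; result 8.
  d2: runs — d1 2->8; result 16.
  d4: runs — d1 2->8; d2 4->16; result 16.
  d5: runs — d4 4->16; d2 4->16; result 256.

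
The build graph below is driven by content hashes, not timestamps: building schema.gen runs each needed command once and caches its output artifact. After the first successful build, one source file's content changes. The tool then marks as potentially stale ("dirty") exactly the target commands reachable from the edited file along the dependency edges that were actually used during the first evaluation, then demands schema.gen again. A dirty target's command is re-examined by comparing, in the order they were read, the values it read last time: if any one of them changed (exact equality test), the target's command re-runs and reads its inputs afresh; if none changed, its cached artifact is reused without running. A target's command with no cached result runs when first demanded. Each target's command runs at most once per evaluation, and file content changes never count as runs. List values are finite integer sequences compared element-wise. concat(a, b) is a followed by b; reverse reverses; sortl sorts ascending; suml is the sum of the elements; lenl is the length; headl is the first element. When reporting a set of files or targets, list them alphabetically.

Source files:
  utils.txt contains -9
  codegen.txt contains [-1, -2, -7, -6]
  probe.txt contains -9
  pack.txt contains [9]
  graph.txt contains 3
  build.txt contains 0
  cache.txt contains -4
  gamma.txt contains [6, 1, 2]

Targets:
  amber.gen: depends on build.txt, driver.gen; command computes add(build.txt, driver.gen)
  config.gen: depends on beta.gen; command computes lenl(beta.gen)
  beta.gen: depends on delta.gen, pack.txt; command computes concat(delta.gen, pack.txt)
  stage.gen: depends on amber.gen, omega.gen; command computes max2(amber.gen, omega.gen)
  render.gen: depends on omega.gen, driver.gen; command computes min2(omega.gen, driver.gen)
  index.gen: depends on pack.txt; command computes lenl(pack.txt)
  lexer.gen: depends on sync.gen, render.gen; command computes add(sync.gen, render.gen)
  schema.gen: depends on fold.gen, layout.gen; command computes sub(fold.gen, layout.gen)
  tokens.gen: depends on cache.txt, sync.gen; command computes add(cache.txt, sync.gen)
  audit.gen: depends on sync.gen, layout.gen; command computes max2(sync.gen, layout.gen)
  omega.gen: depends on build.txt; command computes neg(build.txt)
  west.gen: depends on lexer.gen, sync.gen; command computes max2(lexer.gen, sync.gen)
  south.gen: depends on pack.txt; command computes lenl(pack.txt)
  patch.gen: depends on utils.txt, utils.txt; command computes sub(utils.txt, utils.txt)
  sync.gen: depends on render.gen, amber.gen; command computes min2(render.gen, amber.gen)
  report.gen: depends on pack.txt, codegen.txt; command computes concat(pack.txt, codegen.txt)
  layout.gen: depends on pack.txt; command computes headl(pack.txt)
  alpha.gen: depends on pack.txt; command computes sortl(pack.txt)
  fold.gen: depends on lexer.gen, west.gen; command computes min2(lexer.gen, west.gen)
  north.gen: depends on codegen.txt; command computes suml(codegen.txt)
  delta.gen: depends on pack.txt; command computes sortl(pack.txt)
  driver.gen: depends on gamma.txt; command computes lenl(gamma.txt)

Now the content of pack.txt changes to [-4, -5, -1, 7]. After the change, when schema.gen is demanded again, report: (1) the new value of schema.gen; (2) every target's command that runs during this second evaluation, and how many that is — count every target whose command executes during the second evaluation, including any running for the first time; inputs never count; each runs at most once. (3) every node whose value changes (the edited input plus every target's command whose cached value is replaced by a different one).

schema.gen now evaluates to 4.
Run set: layout.gen, schema.gen (2 run).
Changed values: layout.gen, pack.txt, schema.gen.

Initial pass — values computed on the first demand:
  driver.gen = lenl([6, 1, 2]) = 3
  amber.gen = add(0, 3) = 3
  layout.gen = headl([9]) = 9
  omega.gen = neg(0) = 0
  render.gen = min2(0, 3) = 0
  sync.gen = min2(0, 3) = 0
  lexer.gen = add(0, 0) = 0
  west.gen = max2(0, 0) = 0
  fold.gen = min2(0, 0) = 0
  schema.gen = sub(0, 9) = -9

Second demand — change propagation:
  layout.gen: re-runs because pack.txt [9]->[-4, -5, -1, 7]; new result -4.
  schema.gen: re-runs because layout.gen 9->-4; new result 4.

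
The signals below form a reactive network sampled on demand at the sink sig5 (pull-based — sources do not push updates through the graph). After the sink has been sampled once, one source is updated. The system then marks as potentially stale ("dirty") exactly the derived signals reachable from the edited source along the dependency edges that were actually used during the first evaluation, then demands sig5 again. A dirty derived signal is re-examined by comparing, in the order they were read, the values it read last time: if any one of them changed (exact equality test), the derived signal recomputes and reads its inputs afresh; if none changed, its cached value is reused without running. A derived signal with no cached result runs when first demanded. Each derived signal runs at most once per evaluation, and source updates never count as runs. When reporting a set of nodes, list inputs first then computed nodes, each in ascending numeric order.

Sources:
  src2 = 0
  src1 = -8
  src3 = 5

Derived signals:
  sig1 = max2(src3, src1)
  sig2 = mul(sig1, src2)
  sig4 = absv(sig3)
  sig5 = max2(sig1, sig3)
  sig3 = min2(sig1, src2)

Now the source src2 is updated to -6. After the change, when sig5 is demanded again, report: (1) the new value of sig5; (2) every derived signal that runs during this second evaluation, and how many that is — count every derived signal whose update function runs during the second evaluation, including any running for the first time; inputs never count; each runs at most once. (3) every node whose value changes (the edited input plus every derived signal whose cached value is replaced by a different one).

Initial pass — values computed on the first demand:
  sig1 = max2(5, -8) = 5
  sig3 = min2(5, 0) = 0
  sig5 = max2(5, 0) = 5

Second demand — change propagation:
  sig3: re-runs because src2 0->-6; new result -6.
  sig5: re-runs because sig3 0->-6; new result 5 (unchanged).

sig5 now evaluates to 5.
Run set: sig3, sig5 (2 run).
Changed values: src2, sig3.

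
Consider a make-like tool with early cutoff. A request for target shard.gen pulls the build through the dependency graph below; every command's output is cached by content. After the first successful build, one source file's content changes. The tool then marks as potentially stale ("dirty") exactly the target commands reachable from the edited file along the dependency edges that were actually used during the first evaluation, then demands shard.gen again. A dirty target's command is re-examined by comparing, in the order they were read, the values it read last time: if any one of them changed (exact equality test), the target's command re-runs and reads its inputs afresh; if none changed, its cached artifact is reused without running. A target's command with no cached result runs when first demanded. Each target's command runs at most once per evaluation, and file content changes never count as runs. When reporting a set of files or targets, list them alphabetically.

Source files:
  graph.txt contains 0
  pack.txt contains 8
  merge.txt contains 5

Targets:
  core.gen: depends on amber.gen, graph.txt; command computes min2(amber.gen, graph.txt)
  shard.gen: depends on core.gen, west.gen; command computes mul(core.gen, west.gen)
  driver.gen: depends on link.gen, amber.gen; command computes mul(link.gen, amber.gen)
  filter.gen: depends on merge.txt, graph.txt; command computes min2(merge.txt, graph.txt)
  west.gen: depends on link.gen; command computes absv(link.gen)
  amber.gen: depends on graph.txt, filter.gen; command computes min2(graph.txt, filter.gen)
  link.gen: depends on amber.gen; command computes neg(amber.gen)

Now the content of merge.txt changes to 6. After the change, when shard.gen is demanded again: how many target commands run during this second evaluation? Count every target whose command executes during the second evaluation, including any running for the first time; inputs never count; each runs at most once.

1 target commands run: filter.gen.
Note the absorption at filter.gen: it re-runs yet its value is the same, leaving the output's value untouched.

First demand of the output computes:
  filter.gen = min2(5, 0) = 0
  amber.gen = min2(0, 0) = 0
  core.gen = min2(0, 0) = 0
  link.gen = neg(0) = 0
  west.gen = absv(0) = 0
  shard.gen = mul(0, 0) = 0

After the edit, cleaning proceeds:
  filter.gen: a read changed (merge.txt 5->6) — executes, giving 0 — identical to its old value.
  amber.gen: dirty, but its reads are unchanged (graph.txt unchanged, filter.gen unchanged); cached 0 stands.
  core.gen: dirty, but its reads are unchanged (amber.gen unchanged, graph.txt unchanged); cached 0 stands.
  link.gen: dirty, but its reads are unchanged (amber.gen unchanged); cached 0 stands.
  west.gen: dirty, but its reads are unchanged (link.gen unchanged); cached 0 stands.
  shard.gen: dirty, but its reads are unchanged (core.gen unchanged, west.gen unchanged); cached 0 stands.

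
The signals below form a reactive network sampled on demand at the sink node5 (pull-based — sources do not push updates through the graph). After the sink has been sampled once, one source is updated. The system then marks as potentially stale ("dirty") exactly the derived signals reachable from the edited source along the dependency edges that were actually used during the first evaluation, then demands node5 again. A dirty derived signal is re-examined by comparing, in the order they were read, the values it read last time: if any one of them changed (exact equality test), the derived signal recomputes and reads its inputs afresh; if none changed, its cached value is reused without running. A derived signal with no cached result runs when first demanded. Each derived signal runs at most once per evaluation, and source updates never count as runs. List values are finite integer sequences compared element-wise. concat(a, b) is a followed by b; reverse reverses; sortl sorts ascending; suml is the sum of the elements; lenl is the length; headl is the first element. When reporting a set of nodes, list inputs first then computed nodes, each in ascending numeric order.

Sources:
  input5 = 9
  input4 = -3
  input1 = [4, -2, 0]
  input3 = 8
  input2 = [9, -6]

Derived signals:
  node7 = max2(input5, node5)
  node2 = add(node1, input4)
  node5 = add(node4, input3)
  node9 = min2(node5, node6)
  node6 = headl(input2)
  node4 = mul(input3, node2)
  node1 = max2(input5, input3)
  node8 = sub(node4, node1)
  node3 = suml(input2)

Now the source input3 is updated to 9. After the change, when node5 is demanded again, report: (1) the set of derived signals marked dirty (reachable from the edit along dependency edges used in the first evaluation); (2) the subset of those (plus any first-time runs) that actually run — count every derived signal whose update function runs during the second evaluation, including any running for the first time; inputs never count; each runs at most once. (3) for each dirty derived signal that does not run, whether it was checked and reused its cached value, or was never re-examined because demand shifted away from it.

Initial pass — values computed on the first demand:
  node1 = max2(9, 8) = 9
  node2 = add(9, -3) = 6
  node4 = mul(8, 6) = 48
  node5 = add(48, 8) = 56

Second demand — change propagation:
  node1: re-runs because input3 8->9; new result 9 (unchanged).
  node2: re-examined; everything it read last time is the same (node1 unchanged, input4 unchanged) — cache 6 kept, no run.
  node4: re-runs because input3 8->9; new result 54.
  node5: re-runs because node4 48->54; input3 8->9; new result 63.

The important point: at node2 every value read last time is unchanged, so the dirty flag clears without a run.

Dirty set: node1, node2, node4, node5.
Run set: node1, node4, node5 (3 run).
Re-examined without running (cache reused): node2.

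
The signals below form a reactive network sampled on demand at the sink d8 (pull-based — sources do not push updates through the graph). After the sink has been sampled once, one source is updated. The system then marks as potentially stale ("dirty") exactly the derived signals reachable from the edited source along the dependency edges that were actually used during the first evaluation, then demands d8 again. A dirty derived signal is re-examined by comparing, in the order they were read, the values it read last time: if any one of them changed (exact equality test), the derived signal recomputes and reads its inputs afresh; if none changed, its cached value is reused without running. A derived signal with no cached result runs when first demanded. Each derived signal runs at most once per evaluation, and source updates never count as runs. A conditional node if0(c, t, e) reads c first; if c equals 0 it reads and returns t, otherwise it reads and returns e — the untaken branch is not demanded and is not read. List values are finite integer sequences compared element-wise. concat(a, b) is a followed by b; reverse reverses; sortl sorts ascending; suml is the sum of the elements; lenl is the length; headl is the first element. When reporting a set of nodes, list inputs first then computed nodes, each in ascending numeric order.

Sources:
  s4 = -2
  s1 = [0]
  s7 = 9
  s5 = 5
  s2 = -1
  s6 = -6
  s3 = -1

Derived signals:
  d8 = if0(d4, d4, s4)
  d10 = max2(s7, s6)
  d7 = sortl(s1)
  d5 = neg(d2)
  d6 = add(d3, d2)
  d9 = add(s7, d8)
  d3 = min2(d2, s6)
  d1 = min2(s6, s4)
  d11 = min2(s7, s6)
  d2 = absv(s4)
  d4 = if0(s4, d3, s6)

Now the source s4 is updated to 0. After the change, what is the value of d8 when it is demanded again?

d8 now evaluates to 0.
The important point: the flipped condition pulls in fresh nodes; d2, d3 run for the first time.

Initial pass — values computed on the first demand:
  d4 = if0(s4=-2 -> else branch s6) = -6
  d8 = if0(d4=-6 -> else branch s4) = -2

Second demand — change propagation:
  d2: newly demanded (no cache) — executes and yields 0.
  d3: newly demanded (no cache) — executes and yields -6.
  d4: re-runs because s4 -2->0; new result -6 (unchanged).
  d8: re-runs because s4 -2->0; new result 0.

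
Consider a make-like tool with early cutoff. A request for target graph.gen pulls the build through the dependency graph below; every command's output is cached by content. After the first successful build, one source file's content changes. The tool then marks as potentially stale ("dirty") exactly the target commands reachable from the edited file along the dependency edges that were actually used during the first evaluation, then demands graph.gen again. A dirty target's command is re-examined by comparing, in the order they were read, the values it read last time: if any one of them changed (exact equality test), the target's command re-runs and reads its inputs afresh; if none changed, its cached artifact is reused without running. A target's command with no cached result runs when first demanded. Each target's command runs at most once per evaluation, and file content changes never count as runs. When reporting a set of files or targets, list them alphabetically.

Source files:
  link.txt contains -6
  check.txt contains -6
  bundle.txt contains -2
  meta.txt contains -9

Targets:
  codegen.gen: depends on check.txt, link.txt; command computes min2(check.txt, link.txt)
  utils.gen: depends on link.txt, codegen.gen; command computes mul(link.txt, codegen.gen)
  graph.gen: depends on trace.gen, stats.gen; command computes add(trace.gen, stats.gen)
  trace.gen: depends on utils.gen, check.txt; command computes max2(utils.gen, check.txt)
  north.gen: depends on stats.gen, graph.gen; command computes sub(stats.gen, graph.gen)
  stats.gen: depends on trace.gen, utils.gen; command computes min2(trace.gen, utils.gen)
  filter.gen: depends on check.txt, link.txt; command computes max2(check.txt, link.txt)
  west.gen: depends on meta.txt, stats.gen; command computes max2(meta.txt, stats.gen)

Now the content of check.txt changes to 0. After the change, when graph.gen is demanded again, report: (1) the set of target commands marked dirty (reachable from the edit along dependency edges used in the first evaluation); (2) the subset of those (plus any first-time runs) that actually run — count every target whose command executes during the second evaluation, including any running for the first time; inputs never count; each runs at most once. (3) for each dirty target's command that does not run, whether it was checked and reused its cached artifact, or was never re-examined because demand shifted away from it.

The edit dirties: codegen.gen, graph.gen, stats.gen, trace.gen, utils.gen.
2 target commands run: codegen.gen, trace.gen.
Cache hits after checking: graph.gen, stats.gen, utils.gen.
Note where the cutoff bites: utils.gen is checked, finds nothing changed, and keeps its cache.

First demand of the output computes:
  codegen.gen = min2(-6, -6) = -6
  utils.gen = mul(-6, -6) = 36
  trace.gen = max2(36, -6) = 36
  stats.gen = min2(36, 36) = 36
  graph.gen = add(36, 36) = 72

After the edit, cleaning proceeds:
  codegen.gen: a read changed (check.txt -6->0) — executes, giving -6 — identical to its old value.
  utils.gen: dirty, but its reads are unchanged (link.txt unchanged, codegen.gen unchanged); cached 36 stands.
  trace.gen: a read changed (check.txt -6->0) — executes, giving 36 — identical to its old value.
  stats.gen: dirty, but its reads are unchanged (trace.gen unchanged, utils.gen unchanged); cached 36 stands.
  graph.gen: dirty, but its reads are unchanged (trace.gen unchanged, stats.gen unchanged); cached 72 stands.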